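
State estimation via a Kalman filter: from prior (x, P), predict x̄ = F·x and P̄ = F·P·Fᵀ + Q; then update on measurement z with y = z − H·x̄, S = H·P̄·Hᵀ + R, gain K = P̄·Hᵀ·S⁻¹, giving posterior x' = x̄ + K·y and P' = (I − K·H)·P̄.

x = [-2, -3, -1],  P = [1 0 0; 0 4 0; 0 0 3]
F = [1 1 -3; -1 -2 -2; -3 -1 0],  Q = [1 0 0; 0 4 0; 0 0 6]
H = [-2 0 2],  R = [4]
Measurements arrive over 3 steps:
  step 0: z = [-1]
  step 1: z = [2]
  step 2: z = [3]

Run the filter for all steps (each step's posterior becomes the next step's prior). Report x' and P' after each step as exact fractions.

step 0: x̄ = F·x = [-2, 10, 9]
step 0: P̄ = F·P·Fᵀ + Q = [33 9 -7; 9 33 11; -7 11 19]
step 0: y = z − H·x̄ = [-23]
step 0: S = H·P̄·Hᵀ + R = [268]
step 0: K = P̄·Hᵀ·S⁻¹ = [-20/67; 1/67; 13/67]
step 0: x' = x̄ + K·y = [326/67, 647/67, 304/67]
step 0: P' = (I − K·H)·P̄ = [611/67 683/67 571/67; 683/67 2207/67 685/67; 571/67 685/67 597/67]
step 1: x̄ = F·x = [61/67, -2228/67, -1625/67]
step 1: P̄ = F·P·Fᵀ + Q = [2088/67 -181/67 422/67; -181/67 22591/67 15824/67; 422/67 15824/67 12206/67]
step 1: y = z − H·x̄ = [3506/67]
step 1: S = H·P̄·Hᵀ + R = [54068/67]
step 1: K = P̄·Hᵀ·S⁻¹ = [-119/1931; 16005/27034; 5892/13517]
step 1: x' = x̄ + K·y = [-4469/1931, -30733/13517, -19519/13517]
step 1: P' = (I − K·H)·P̄ = [54260/1931 51637/1931 54022/1931; 51637/1931 734366/13517 377464/13517; 54022/1931 377464/13517 389938/13517]
step 2: x̄ = F·x = [-3459/13517, 131787/13517, 124582/13517]
step 2: P̄ = F·P·Fᵀ + Q = [826355/13517 1294709/13517 1216116/13517; 1294709/13517 10909268/13517 8162257/13517; 1216116/13517 8162257/13517 6402602/13517]
step 2: y = z − H·x̄ = [-215531/13517]
step 2: S = H·P̄·Hᵀ + R = [19240968/13517]
step 2: K = P̄·Hᵀ·S⁻¹ = [389761/9620484; 1716887/2405121; 2593243/4810242]
step 2: x' = x̄ + K·y = [-8676691/9620484, -3926810/2405121, 2984783/4810242]
step 2: P' = (I − K·H)·P̄ = [282833017/4810242 131359075/2405121 141611389/2405121; 131359075/2405121 196530428/2405121 134792849/2405121; 141611389/2405121 134792849/2405121 144204632/2405121]

step 0: x' = [326/67, 647/67, 304/67], P' = [611/67 683/67 571/67; 683/67 2207/67 685/67; 571/67 685/67 597/67]
step 1: x' = [-4469/1931, -30733/13517, -19519/13517], P' = [54260/1931 51637/1931 54022/1931; 51637/1931 734366/13517 377464/13517; 54022/1931 377464/13517 389938/13517]
step 2: x' = [-8676691/9620484, -3926810/2405121, 2984783/4810242], P' = [282833017/4810242 131359075/2405121 141611389/2405121; 131359075/2405121 196530428/2405121 134792849/2405121; 141611389/2405121 134792849/2405121 144204632/2405121]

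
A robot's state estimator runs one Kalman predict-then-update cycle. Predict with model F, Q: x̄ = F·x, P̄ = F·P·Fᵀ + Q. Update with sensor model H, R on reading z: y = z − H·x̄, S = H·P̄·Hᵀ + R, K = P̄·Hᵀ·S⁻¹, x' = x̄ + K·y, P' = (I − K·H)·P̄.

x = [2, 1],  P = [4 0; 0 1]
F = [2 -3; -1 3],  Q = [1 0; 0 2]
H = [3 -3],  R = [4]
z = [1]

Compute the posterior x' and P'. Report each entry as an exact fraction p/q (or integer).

x̄ = F·x = [1, 1]
P̄ = F·P·Fᵀ + Q = [26 -17; -17 15]
y = z − H·x̄ = [1]
S = H·P̄·Hᵀ + R = [679]
K = P̄·Hᵀ·S⁻¹ = [129/679; -96/679]
x' = x̄ + K·y = [808/679, 583/679]
P' = (I − K·H)·P̄ = [1013/679 841/679; 841/679 969/679]

x' = [808/679, 583/679]
P' = [1013/679 841/679; 841/679 969/679]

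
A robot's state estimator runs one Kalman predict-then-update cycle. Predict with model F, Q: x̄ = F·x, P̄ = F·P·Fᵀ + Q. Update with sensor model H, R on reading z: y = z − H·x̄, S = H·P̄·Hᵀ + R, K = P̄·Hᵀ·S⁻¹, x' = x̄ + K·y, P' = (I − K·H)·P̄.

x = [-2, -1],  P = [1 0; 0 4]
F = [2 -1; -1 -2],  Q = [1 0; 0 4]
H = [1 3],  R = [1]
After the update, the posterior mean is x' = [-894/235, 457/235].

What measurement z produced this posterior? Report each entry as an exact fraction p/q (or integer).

z = [2]

x̄ = F·x = [-3, 4]
P̄ = F·P·Fᵀ + Q = [9 6; 6 21]
S = H·P̄·Hᵀ + R = [235]
K = P̄·Hᵀ·S⁻¹ = [27/235; 69/235]
x' − x̄ = [-189/235, -483/235] = K·y
y = (KᵀK)⁻¹·Kᵀ·(x' − x̄) = [-7]
z = y + H·x̄ = [-7] + [9] = [2]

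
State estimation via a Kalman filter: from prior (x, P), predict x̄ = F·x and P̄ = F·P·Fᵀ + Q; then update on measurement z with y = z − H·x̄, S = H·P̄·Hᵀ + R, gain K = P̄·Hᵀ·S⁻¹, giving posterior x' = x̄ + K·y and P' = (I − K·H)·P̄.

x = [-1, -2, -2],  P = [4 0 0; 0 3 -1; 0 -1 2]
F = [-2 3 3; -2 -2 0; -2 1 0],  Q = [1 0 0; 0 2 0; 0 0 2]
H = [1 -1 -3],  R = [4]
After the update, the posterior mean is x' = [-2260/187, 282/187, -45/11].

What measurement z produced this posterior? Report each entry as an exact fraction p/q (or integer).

z = [-1]

x̄ = F·x = [-10, 6, 0]
P̄ = F·P·Fᵀ + Q = [44 4 22; 4 30 10; 22 10 21]
S = H·P̄·Hᵀ + R = [187]
K = P̄·Hᵀ·S⁻¹ = [-26/187; -56/187; -3/11]
x' − x̄ = [-390/187, -840/187, -45/11] = K·y
y = (KᵀK)⁻¹·Kᵀ·(x' − x̄) = [15]
z = y + H·x̄ = [15] + [-16] = [-1]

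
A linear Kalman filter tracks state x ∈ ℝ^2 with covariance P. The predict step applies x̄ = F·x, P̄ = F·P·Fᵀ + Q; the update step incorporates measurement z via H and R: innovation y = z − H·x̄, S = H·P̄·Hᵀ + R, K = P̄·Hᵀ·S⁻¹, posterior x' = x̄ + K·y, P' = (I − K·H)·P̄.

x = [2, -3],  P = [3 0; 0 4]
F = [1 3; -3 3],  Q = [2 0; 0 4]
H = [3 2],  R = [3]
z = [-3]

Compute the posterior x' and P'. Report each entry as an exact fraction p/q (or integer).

x' = [437/241, -1035/241]
P' = [8195/964 -12027/964; -12027/964 18363/964]

x̄ = F·x = [-7, -15]
P̄ = F·P·Fᵀ + Q = [41 27; 27 67]
y = z − H·x̄ = [48]
S = H·P̄·Hᵀ + R = [964]
K = P̄·Hᵀ·S⁻¹ = [177/964; 215/964]
x' = x̄ + K·y = [437/241, -1035/241]
P' = (I − K·H)·P̄ = [8195/964 -12027/964; -12027/964 18363/964]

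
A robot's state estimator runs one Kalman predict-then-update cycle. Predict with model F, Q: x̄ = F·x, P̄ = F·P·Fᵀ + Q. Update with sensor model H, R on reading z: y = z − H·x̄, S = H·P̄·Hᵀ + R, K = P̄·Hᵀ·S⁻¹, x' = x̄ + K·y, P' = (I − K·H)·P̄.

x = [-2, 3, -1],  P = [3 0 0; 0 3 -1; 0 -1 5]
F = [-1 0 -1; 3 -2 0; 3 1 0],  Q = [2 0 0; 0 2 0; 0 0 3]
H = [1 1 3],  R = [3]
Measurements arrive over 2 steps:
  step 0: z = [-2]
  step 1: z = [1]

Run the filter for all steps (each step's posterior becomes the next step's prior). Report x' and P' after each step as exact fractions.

step 0: x̄ = F·x = [3, -12, -3]
step 0: P̄ = F·P·Fᵀ + Q = [10 -11 -8; -11 41 21; -8 21 33]
step 0: y = z − H·x̄ = [16]
step 0: S = H·P̄·Hᵀ + R = [407]
step 0: K = P̄·Hᵀ·S⁻¹ = [-25/407; 93/407; 112/407]
step 0: x' = x̄ + K·y = [821/407, -3396/407, 571/407]
step 0: P' = (I − K·H)·P̄ = [3445/407 -2152/407 -456/407; -2152/407 8038/407 -1869/407; -456/407 -1869/407 887/407]
step 1: x̄ = F·x = [-1392/407, 9255/407, -933/407]
step 1: P̄ = F·P·Fᵀ + Q = [4234/407 -17009/407 -4946/407; -17009/407 89795/407 21385/407; -4946/407 21385/407 27352/407]
step 1: y = z − H·x̄ = [-4657/407]
step 1: S = H·P̄·Hᵀ + R = [406034/407]
step 1: K = P̄·Hᵀ·S⁻¹ = [-27613/406034; 136941/406034; 98495/406034]
step 1: x' = x̄ + K·y = [-1072741/406034, 7666119/406034, -2057791/406034]
step 1: P' = (I − K·H)·P̄ = [2350541/406034 -7677839/406034 1748153/406034; -7677839/406034 43506107/406034 -11805815/406034; 1748153/406034 -11805815/406034 3451049/406034]

step 0: x' = [821/407, -3396/407, 571/407], P' = [3445/407 -2152/407 -456/407; -2152/407 8038/407 -1869/407; -456/407 -1869/407 887/407]
step 1: x' = [-1072741/406034, 7666119/406034, -2057791/406034], P' = [2350541/406034 -7677839/406034 1748153/406034; -7677839/406034 43506107/406034 -11805815/406034; 1748153/406034 -11805815/406034 3451049/406034]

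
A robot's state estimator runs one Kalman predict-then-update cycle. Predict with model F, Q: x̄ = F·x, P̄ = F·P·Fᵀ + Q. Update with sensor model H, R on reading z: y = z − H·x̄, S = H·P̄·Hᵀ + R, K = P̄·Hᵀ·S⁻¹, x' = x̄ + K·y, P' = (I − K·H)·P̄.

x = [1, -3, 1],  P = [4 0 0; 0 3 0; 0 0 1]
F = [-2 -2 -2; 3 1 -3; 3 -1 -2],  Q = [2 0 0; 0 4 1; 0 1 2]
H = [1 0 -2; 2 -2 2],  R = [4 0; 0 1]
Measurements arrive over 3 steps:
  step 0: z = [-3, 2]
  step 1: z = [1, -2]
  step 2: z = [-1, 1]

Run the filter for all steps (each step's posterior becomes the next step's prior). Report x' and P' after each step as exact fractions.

step 0: x' = [-58541/31357, -70483/31357, 20604/31357], P' = [133984/31357 190112/31357 60234/31357; 190112/31357 307588/31357 115768/31357; 60234/31357 115768/31357 57525/31357]
step 1: x' = [-301981781/123432529, -414371756/123432529, -236802922/123432529], P' = [2906758612/1110892761 4100969138/1110892761 1382888164/1110892761; 4100969138/1110892761 7085898277/1110892761 2983709909/1110892761; 1382888164/1110892761 2983709909/1110892761 1687733494/1110892761]
step 2: x' = [33129342209251/23717071160363, 46393722818487/23717071160363, 25436839490226/23717071160363], P' = [61269325804208/23717071160363 86053984044862/23717071160363 28810775193058/23717071160363; 86053984044862/23717071160363 148414657027331/23717071160363 62335065509699/23717071160363; 28810775193058/23717071160363 62335065509699/23717071160363 35381323236239/23717071160363]

step 0: x̄ = F·x = [2, -3, 4]
step 0: P̄ = F·P·Fᵀ + Q = [34 -24 -14; -24 52 40; -14 40 45]
step 0: y = z − H·x̄ = [3, -16]
step 0: S = H·P̄·Hᵀ + R = [274 124; 124 285]
step 0: K = P̄·Hᵀ·S⁻¹ = [3379/31357 8212/31357; -10356/31357 -3416/31357; -13704/31357 3982/31357]
step 0: x' = x̄ + K·y = [-58541/31357, -70483/31357, 20604/31357]
step 0: P' = (I − K·H)·P̄ = [133984/31357 190112/31357 60234/31357; 190112/31357 307588/31357 115768/31357; 60234/31357 115768/31357 57525/31357]
step 1: x̄ = F·x = [216840/31357, -307918/31357, -146348/31357]
step 1: P̄ = F·P·Fᵀ + Q = [4988014/31357 -2131754/31357 -144936/31357; -2131754/31357 1518449/31357 487033/31357; -144936/31357 487033/31357 405850/31357]
step 1: y = z − H·x̄ = [-478179/31357, -819534/31357]
step 1: S = H·P̄·Hᵀ + R = [7316586/31357 14854140/31357; 14854140/31357 39678889/31357]
step 1: K = P̄·Hᵀ·S⁻¹ = [35245571/1110892761 41928364/123432529; -466612670/1110892761 -270940/123432529; -498144706/1110892761 19313722/123432529]
step 1: x' = x̄ + K·y = [-301981781/123432529, -414371756/123432529, -236802922/123432529]
step 1: P' = (I − K·H)·P̄ = [2906758612/1110892761 4100969138/1110892761 1382888164/1110892761; 4100969138/1110892761 7085898277/1110892761 2983709909/1110892761; 1382888164/1110892761 2983709909/1110892761 1687733494/1110892761]
step 2: x̄ = F·x = [112136054/7260737, -609908333/123432529, -17967743/123432529]
step 2: P̄ = F·P·Fᵀ + Q = [6863757926/65346633 -2491697690/65346633 130281496/65346633; -2491697690/65346633 34691466697/1110892761 12552610405/1110892761; 130281496/65346633 12552610405/1110892761 12953812123/1110892761]
step 2: y = z − H·x̄ = [-2065680933/123432529, -4873074487/123432529]
step 2: S = H·P̄·Hᵀ + R = [18231506950/123432529 34672345912/123432529; 34672345912/123432529 914595833065/1110892761]
step 2: K = P̄·Hᵀ·S⁻¹ = [911943854523/23717071160363 8052233904808/23717071160363; -9654036743634/23717071160363 -51214945540/23717071160363; -10487967819855/23717071160363 3714065839196/23717071160363]
step 2: x' = x̄ + K·y = [33129342209251/23717071160363, 46393722818487/23717071160363, 25436839490226/23717071160363]
step 2: P' = (I − K·H)·P̄ = [61269325804208/23717071160363 86053984044862/23717071160363 28810775193058/23717071160363; 86053984044862/23717071160363 148414657027331/23717071160363 62335065509699/23717071160363; 28810775193058/23717071160363 62335065509699/23717071160363 35381323236239/23717071160363]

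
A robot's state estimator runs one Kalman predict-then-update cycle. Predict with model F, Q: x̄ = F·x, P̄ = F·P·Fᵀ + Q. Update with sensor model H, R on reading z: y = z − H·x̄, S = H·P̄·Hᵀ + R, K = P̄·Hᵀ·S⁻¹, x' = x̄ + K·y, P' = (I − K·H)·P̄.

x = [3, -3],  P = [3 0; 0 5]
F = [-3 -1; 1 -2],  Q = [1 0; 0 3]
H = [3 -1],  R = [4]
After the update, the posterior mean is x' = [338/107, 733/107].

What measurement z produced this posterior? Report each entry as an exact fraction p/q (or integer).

x̄ = F·x = [-6, 9]
P̄ = F·P·Fᵀ + Q = [33 1; 1 26]
S = H·P̄·Hᵀ + R = [321]
K = P̄·Hᵀ·S⁻¹ = [98/321; -23/321]
x' − x̄ = [980/107, -230/107] = K·y
y = (KᵀK)⁻¹·Kᵀ·(x' − x̄) = [30]
z = y + H·x̄ = [30] + [-27] = [3]

z = [3]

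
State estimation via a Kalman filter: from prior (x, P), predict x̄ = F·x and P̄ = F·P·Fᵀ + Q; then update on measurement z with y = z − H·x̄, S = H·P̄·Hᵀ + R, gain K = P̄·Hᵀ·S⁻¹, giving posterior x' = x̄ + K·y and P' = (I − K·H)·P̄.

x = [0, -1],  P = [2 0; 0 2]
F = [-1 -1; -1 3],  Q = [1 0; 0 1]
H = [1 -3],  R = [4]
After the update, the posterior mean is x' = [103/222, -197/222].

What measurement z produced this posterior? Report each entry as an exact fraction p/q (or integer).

x̄ = F·x = [1, -3]
P̄ = F·P·Fᵀ + Q = [5 -4; -4 21]
S = H·P̄·Hᵀ + R = [222]
K = P̄·Hᵀ·S⁻¹ = [17/222; -67/222]
x' − x̄ = [-119/222, 469/222] = K·y
y = (KᵀK)⁻¹·Kᵀ·(x' − x̄) = [-7]
z = y + H·x̄ = [-7] + [10] = [3]

z = [3]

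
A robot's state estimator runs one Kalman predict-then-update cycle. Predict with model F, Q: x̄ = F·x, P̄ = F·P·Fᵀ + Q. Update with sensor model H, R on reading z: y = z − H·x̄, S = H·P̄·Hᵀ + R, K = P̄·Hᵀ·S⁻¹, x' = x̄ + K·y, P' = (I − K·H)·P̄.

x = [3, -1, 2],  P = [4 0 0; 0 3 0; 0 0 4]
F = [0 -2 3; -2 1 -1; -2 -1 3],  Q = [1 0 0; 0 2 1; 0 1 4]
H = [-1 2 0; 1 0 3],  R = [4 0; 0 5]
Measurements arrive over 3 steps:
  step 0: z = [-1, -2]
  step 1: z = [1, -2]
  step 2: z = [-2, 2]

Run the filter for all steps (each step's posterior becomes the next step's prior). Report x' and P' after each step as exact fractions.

step 0: x̄ = F·x = [8, -9, 1]
step 0: P̄ = F·P·Fᵀ + Q = [49 -18 42; -18 25 2; 42 2 59]
step 0: y = z − H·x̄ = [25, -13]
step 0: S = H·P̄·Hᵀ + R = [225 -199; -199 837]
step 0: K = P̄·Hᵀ·S⁻¹ = [-9080/37181 5615/37181; 13632/37181 2708/37181; 11775/148724 41713/148724]
step 0: x' = x̄ + K·y = [-2547/37181, -29033/37181, -49585/74362]
step 0: P' = (I − K·H)·P̄ = [67444/37181 15562/37181 -13123/37181; 15562/37181 35045/37181 -674/37181; -13123/37181 -674/37181 87019/148724]
step 1: x̄ = F·x = [-32623/74362, 1707/74362, -80501/74362]
step 1: P̄ = F·P·Fᵀ + Q = [1524967/148724 9047/148724 1651739/148724; 9047/148724 1150183/148724 1025775/148724; 1651739/148724 1025775/148724 3492423/148724]
step 1: y = z − H·x̄ = [38325/74362, 62701/37181]
step 1: S = H·P̄·Hᵀ + R = [6684407/148724 -76860/37181; -76860/37181 10902707/37181]
step 1: K = P̄·Hᵀ·S⁻¹ = [-428469591/1959455129 288137182/1959455129; 678271113/1959455129 143453711/1959455129; 142310797/1959455129 545965304/1959455129]
step 1: x' = x̄ + K·y = [-594543219/1959455129, 636466375/1959455129, -1127173758/1959455129]
step 1: P' = (I − K·H)·P̄ = [3195672488/1959455129 740897062/1959455129 -584995526/1959455129; 740897062/1959455129 1726990757/1959455129 -7876169/1959455129; -584995526/1959455129 -7876169/1959455129 1104940682/1959455129]
step 2: x̄ = F·x = [-4654454024/1959455129, 2952726571/1959455129, -2828901211/1959455129]
step 2: P̄ = F·P·Fᵀ + Q = [18906398323/1959455129 -334623001/1959455129 19942894577/1959455129; -334623001/1959455129 14245713635/1959455129 12008809706/1959455129; 19942894577/1959455129 12008809706/1959455129 42322758937/1959455129]
step 2: y = z − H·x̄ = [-14478817424/1959455129, 17060067915/1959455129]
step 2: S = H·P̄·Hᵀ + R = [85065565383/1959455129 -7351469820/1959455129; -7351469820/1959455129 529265871863/1959455129]
step 2: K = P̄·Hᵀ·S⁻¹ = [-1664051353985/7649789279667 371630211262/2549929759889; 7920075144797/22949367839001 184181445671/2549929759889; 1651798904285/22949367839001 710346967064/2549929759889]
step 2: x' = x̄ + K·y = [3831684156518/7649789279667, -9508144268168/22949367839001, 10324052837341/22949367839001]
step 2: P' = (I − K·H)·P̄ = [4129392889656/2549929759889 2865986626514/7649789279667 -2271241833346/7649789279667; 2865986626514/7649789279667 20139130229365/22949367839001 -103264941449/22949367839001; -2271241833346/7649789279667 -103264941449/22949367839001 12926446339306/22949367839001]

step 0: x' = [-2547/37181, -29033/37181, -49585/74362], P' = [67444/37181 15562/37181 -13123/37181; 15562/37181 35045/37181 -674/37181; -13123/37181 -674/37181 87019/148724]
step 1: x' = [-594543219/1959455129, 636466375/1959455129, -1127173758/1959455129], P' = [3195672488/1959455129 740897062/1959455129 -584995526/1959455129; 740897062/1959455129 1726990757/1959455129 -7876169/1959455129; -584995526/1959455129 -7876169/1959455129 1104940682/1959455129]
step 2: x' = [3831684156518/7649789279667, -9508144268168/22949367839001, 10324052837341/22949367839001], P' = [4129392889656/2549929759889 2865986626514/7649789279667 -2271241833346/7649789279667; 2865986626514/7649789279667 20139130229365/22949367839001 -103264941449/22949367839001; -2271241833346/7649789279667 -103264941449/22949367839001 12926446339306/22949367839001]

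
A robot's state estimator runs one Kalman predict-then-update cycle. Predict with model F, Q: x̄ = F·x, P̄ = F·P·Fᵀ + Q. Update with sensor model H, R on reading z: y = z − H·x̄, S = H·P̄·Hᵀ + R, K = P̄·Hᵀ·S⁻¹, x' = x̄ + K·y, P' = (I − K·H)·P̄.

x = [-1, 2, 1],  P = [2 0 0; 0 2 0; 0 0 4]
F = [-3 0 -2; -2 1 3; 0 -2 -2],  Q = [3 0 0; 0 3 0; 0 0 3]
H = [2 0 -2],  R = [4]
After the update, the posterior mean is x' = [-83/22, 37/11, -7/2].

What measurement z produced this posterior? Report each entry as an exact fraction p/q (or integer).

x̄ = F·x = [1, 7, -6]
P̄ = F·P·Fᵀ + Q = [37 -12 16; -12 49 -28; 16 -28 27]
S = H·P̄·Hᵀ + R = [132]
K = P̄·Hᵀ·S⁻¹ = [7/22; 8/33; -1/6]
x' − x̄ = [-105/22, -40/11, 5/2] = K·y
y = (KᵀK)⁻¹·Kᵀ·(x' − x̄) = [-15]
z = y + H·x̄ = [-15] + [14] = [-1]

z = [-1]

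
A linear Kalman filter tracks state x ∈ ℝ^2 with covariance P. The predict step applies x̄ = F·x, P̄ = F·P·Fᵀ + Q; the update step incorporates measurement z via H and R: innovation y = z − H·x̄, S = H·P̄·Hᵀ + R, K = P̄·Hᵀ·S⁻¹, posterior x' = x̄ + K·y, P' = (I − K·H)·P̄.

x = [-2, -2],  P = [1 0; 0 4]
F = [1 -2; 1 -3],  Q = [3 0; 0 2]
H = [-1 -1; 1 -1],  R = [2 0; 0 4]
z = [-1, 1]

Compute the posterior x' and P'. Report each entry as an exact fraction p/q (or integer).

x̄ = F·x = [2, 4]
P̄ = F·P·Fᵀ + Q = [20 25; 25 39]
y = z − H·x̄ = [5, 3]
S = H·P̄·Hᵀ + R = [111 19; 19 13]
K = P̄·Hᵀ·S⁻¹ = [-245/541 150/541; -283/541 -169/541]
x' = x̄ + K·y = [307/541, 242/541]
P' = (I − K·H)·P̄ = [545/541 -55/541; -55/541 621/541]

x' = [307/541, 242/541]
P' = [545/541 -55/541; -55/541 621/541]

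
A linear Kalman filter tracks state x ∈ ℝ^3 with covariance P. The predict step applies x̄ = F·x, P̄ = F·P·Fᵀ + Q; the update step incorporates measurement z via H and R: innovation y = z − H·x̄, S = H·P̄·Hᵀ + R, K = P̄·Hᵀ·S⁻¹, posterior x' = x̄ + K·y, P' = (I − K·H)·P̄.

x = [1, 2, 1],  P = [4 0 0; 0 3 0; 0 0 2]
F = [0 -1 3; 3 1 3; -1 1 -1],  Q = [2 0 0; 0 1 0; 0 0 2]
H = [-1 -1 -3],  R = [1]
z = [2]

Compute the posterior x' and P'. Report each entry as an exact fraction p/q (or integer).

x̄ = F·x = [1, 8, 0]
P̄ = F·P·Fᵀ + Q = [23 15 -9; 15 58 -15; -9 -15 11]
y = z − H·x̄ = [11]
S = H·P̄·Hᵀ + R = [67]
K = P̄·Hᵀ·S⁻¹ = [-11/67; -28/67; -9/67]
x' = x̄ + K·y = [-54/67, 228/67, -99/67]
P' = (I − K·H)·P̄ = [1420/67 697/67 -702/67; 697/67 3102/67 -1257/67; -702/67 -1257/67 656/67]

x' = [-54/67, 228/67, -99/67]
P' = [1420/67 697/67 -702/67; 697/67 3102/67 -1257/67; -702/67 -1257/67 656/67]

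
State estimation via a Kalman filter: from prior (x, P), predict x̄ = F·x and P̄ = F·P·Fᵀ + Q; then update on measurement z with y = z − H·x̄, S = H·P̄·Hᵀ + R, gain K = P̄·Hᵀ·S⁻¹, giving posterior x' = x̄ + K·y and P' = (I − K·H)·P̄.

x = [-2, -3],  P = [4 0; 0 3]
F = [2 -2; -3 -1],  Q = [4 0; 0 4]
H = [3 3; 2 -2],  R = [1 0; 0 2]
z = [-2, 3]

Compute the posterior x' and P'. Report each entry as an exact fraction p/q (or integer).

x̄ = F·x = [2, 9]
P̄ = F·P·Fᵀ + Q = [32 -18; -18 43]
y = z − H·x̄ = [-35, 17]
S = H·P̄·Hᵀ + R = [352 -66; -66 446]
K = P̄·Hᵀ·S⁻¹ = [6333/38159 863/3469; 12699/76318 -1727/6938]
x' = x̄ + K·y = [16044/38159, -40276/38159]
P' = (I − K·H)·P̄ = [5802/38159 -3691/38159; -3691/38159 11615/76318]

x' = [16044/38159, -40276/38159]
P' = [5802/38159 -3691/38159; -3691/38159 11615/76318]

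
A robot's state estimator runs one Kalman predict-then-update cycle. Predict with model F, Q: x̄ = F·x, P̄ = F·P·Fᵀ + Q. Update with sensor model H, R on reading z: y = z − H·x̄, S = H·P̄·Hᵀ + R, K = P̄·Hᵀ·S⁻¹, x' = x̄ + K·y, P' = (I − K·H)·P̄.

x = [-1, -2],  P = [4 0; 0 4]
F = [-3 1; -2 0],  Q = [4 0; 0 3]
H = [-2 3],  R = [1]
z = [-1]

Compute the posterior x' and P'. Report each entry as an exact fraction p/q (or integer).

x̄ = F·x = [1, 2]
P̄ = F·P·Fᵀ + Q = [44 24; 24 19]
y = z − H·x̄ = [-5]
S = H·P̄·Hᵀ + R = [60]
K = P̄·Hᵀ·S⁻¹ = [-4/15; 3/20]
x' = x̄ + K·y = [7/3, 5/4]
P' = (I − K·H)·P̄ = [596/15 132/5; 132/5 353/20]

x' = [7/3, 5/4]
P' = [596/15 132/5; 132/5 353/20]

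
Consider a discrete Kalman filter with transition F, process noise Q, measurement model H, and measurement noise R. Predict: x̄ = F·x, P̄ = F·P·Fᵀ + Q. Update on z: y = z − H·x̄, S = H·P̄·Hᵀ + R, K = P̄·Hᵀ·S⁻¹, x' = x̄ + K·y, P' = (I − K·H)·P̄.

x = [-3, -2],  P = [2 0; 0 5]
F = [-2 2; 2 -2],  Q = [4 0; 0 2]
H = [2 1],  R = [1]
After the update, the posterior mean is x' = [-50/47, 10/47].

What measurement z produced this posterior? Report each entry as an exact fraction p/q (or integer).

x̄ = F·x = [2, -2]
P̄ = F·P·Fᵀ + Q = [32 -28; -28 30]
S = H·P̄·Hᵀ + R = [47]
K = P̄·Hᵀ·S⁻¹ = [36/47; -26/47]
x' − x̄ = [-144/47, 104/47] = K·y
y = (KᵀK)⁻¹·Kᵀ·(x' − x̄) = [-4]
z = y + H·x̄ = [-4] + [2] = [-2]

z = [-2]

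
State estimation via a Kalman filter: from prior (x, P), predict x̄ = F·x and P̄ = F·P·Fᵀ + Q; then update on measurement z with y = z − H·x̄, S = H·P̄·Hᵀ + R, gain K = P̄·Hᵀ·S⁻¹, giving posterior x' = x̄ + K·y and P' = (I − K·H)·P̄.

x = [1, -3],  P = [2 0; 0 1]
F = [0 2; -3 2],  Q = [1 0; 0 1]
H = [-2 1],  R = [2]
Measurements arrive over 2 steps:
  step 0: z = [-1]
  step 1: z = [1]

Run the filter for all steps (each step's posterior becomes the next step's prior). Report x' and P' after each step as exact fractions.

step 0: x̄ = F·x = [-6, -9]
step 0: P̄ = F·P·Fᵀ + Q = [5 4; 4 23]
step 0: y = z − H·x̄ = [-4]
step 0: S = H·P̄·Hᵀ + R = [29]
step 0: K = P̄·Hᵀ·S⁻¹ = [-6/29; 15/29]
step 0: x' = x̄ + K·y = [-150/29, -321/29]
step 0: P' = (I − K·H)·P̄ = [109/29 206/29; 206/29 442/29]
step 1: x̄ = F·x = [-642/29, -192/29]
step 1: P̄ = F·P·Fᵀ + Q = [1797/29 532/29; 532/29 306/29]
step 1: y = z − H·x̄ = [-1063/29]
step 1: S = H·P̄·Hᵀ + R = [5424/29]
step 1: K = P̄·Hᵀ·S⁻¹ = [-1531/2712; -379/2712]
step 1: x' = x̄ + K·y = [-3919/2712, -4063/2712]
step 1: P' = (I − K·H)·P̄ = [3199/1356 4867/1356; 4867/1356 9355/1356]

step 0: x' = [-150/29, -321/29], P' = [109/29 206/29; 206/29 442/29]
step 1: x' = [-3919/2712, -4063/2712], P' = [3199/1356 4867/1356; 4867/1356 9355/1356]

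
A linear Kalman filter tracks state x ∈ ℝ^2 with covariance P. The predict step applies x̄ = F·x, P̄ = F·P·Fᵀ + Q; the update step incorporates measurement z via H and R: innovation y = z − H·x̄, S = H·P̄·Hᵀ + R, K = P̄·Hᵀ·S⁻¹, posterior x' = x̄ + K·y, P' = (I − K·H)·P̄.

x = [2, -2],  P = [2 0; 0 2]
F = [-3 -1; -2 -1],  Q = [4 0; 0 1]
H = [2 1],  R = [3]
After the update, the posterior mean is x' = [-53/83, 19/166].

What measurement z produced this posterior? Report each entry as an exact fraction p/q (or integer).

x̄ = F·x = [-4, -2]
P̄ = F·P·Fᵀ + Q = [24 14; 14 11]
S = H·P̄·Hᵀ + R = [166]
K = P̄·Hᵀ·S⁻¹ = [31/83; 39/166]
x' − x̄ = [279/83, 351/166] = K·y
y = (KᵀK)⁻¹·Kᵀ·(x' − x̄) = [9]
z = y + H·x̄ = [9] + [-10] = [-1]

z = [-1]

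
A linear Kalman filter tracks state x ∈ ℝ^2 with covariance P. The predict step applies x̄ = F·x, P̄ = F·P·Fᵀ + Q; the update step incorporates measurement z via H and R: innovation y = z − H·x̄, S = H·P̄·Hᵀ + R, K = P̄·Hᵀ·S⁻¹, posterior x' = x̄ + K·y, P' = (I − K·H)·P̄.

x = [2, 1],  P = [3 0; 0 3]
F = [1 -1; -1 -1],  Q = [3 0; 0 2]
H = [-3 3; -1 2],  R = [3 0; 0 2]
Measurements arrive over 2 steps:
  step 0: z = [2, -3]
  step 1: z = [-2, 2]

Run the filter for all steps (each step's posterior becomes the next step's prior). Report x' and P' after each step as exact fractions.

step 0: x̄ = F·x = [1, -3]
step 0: P̄ = F·P·Fᵀ + Q = [9 0; 0 8]
step 0: y = z − H·x̄ = [14, 4]
step 0: S = H·P̄·Hᵀ + R = [156 75; 75 43]
step 0: K = P̄·Hᵀ·S⁻¹ = [-162/361 207/361; -56/361 232/361]
step 0: x' = x̄ + K·y = [-1079/361, -939/361]
step 0: P' = (I − K·H)·P̄ = [738/361 576/361; 576/361 520/361]
step 1: x̄ = F·x = [-140/361, 2018/361]
step 1: P̄ = F·P·Fᵀ + Q = [1189/361 -218/361; -218/361 3132/361]
step 1: y = z − H·x̄ = [-7196/361, -3454/361]
step 1: S = H·P̄·Hᵀ + R = [43896/361 24321/361; 24321/361 15311/361]
step 1: K = P̄·Hᵀ·S⁻¹ = [-23182/74405 28927/74405; -3484/74405 37034/74405]
step 1: x' = x̄ + K·y = [156474/74405, 131038/74405]
step 1: P' = (I − K·H)·P̄ = [104218/74405 81036/74405; 81036/74405 77552/74405]

step 0: x' = [-1079/361, -939/361], P' = [738/361 576/361; 576/361 520/361]
step 1: x' = [156474/74405, 131038/74405], P' = [104218/74405 81036/74405; 81036/74405 77552/74405]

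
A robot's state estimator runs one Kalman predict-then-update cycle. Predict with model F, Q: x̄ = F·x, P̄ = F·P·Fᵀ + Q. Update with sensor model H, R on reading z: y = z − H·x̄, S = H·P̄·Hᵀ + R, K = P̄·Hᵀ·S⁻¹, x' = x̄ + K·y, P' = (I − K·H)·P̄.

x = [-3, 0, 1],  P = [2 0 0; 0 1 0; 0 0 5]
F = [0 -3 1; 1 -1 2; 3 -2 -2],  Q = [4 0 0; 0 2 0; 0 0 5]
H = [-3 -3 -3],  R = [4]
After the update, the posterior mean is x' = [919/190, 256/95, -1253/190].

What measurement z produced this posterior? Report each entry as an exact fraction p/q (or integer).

x̄ = F·x = [1, -1, -11]
P̄ = F·P·Fᵀ + Q = [18 13 -4; 13 25 -12; -4 -12 47]
S = H·P̄·Hᵀ + R = [760]
K = P̄·Hᵀ·S⁻¹ = [-81/760; -39/380; -93/760]
x' − x̄ = [729/190, 351/95, 837/190] = K·y
y = (KᵀK)⁻¹·Kᵀ·(x' − x̄) = [-36]
z = y + H·x̄ = [-36] + [33] = [-3]

z = [-3]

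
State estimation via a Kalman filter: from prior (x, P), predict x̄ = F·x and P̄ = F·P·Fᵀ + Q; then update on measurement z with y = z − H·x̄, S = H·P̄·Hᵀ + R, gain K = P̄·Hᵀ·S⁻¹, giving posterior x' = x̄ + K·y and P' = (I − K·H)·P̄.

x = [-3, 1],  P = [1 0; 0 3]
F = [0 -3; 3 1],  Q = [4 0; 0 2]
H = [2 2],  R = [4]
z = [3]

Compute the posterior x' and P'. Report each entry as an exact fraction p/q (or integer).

x' = [191/28, -323/56]
P' = [96/7 -181/14; -181/14 367/28]

x̄ = F·x = [-3, -8]
P̄ = F·P·Fᵀ + Q = [31 -9; -9 14]
y = z − H·x̄ = [25]
S = H·P̄·Hᵀ + R = [112]
K = P̄·Hᵀ·S⁻¹ = [11/28; 5/56]
x' = x̄ + K·y = [191/28, -323/56]
P' = (I − K·H)·P̄ = [96/7 -181/14; -181/14 367/28]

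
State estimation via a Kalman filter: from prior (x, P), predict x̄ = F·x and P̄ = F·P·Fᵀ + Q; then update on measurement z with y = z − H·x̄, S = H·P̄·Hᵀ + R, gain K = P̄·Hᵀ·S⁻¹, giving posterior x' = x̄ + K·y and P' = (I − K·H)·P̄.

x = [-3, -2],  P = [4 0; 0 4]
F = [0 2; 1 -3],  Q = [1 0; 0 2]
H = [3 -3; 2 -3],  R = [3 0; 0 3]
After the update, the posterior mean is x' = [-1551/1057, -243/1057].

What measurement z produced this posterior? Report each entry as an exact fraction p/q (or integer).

x̄ = F·x = [-4, 3]
P̄ = F·P·Fᵀ + Q = [17 -24; -24 42]
S = H·P̄·Hᵀ + R = [966 840; 840 737]
K = P̄·Hᵀ·S⁻¹ = [537/2114 -22/151; 39/1057 -42/151]
x' − x̄ = [2677/1057, -3414/1057] = K·y
y = (KᵀK)⁻¹·Kᵀ·(x' − x̄) = [18, 14]
z = y + H·x̄ = [18, 14] + [-21, -17] = [-3, -3]

z = [-3, -3]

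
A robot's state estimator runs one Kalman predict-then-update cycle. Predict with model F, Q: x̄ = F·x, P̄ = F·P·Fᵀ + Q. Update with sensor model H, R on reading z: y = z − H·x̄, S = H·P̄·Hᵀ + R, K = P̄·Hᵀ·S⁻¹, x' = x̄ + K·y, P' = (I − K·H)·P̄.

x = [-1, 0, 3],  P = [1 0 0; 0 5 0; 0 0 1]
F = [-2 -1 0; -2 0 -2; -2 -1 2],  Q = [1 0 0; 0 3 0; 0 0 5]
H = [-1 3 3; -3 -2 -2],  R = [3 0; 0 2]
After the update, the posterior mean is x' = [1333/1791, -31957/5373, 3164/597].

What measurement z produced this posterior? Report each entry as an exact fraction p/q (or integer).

x̄ = F·x = [2, -4, 8]
P̄ = F·P·Fᵀ + Q = [10 4 9; 4 11 0; 9 0 18]
S = H·P̄·Hᵀ + R = [196 -235; -235 364]
K = P̄·Hᵀ·S⁻¹ = [-868/5373 -1387/5373; 2566/16119 151/16119; 175/1791 -197/1791]
x' − x̄ = [-2249/1791, -10465/5373, -1612/597] = K·y
y = (KᵀK)⁻¹·Kᵀ·(x' − x̄) = [-13, 13]
z = y + H·x̄ = [-13, 13] + [10, -14] = [-3, -1]

z = [-3, -1]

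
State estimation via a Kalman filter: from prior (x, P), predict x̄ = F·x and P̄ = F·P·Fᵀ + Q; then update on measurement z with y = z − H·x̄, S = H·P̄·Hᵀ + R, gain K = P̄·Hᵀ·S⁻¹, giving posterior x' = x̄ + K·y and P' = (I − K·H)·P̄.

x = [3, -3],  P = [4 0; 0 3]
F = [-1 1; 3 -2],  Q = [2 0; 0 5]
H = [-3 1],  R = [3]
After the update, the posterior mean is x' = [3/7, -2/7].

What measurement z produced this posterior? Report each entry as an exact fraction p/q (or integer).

z = [-2]

x̄ = F·x = [-6, 15]
P̄ = F·P·Fᵀ + Q = [9 -18; -18 53]
S = H·P̄·Hᵀ + R = [245]
K = P̄·Hᵀ·S⁻¹ = [-9/49; 107/245]
x' − x̄ = [45/7, -107/7] = K·y
y = (KᵀK)⁻¹·Kᵀ·(x' − x̄) = [-35]
z = y + H·x̄ = [-35] + [33] = [-2]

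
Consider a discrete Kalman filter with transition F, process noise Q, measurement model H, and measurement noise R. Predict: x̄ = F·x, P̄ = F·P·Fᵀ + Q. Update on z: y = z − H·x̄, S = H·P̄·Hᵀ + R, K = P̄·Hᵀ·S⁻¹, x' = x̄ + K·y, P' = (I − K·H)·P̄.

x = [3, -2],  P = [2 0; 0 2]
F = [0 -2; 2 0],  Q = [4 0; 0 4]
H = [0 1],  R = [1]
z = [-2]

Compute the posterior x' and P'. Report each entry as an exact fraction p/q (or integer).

x̄ = F·x = [4, 6]
P̄ = F·P·Fᵀ + Q = [12 0; 0 12]
y = z − H·x̄ = [-8]
S = H·P̄·Hᵀ + R = [13]
K = P̄·Hᵀ·S⁻¹ = [0; 12/13]
x' = x̄ + K·y = [4, -18/13]
P' = (I − K·H)·P̄ = [12 0; 0 12/13]

x' = [4, -18/13]
P' = [12 0; 0 12/13]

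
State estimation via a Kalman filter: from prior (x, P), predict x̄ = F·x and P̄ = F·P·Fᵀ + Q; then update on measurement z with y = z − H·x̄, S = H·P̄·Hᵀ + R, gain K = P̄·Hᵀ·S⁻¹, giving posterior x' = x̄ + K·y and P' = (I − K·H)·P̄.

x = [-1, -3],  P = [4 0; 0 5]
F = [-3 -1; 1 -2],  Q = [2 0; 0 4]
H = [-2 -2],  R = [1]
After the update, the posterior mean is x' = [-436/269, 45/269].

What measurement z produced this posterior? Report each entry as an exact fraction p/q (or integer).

z = [3]

x̄ = F·x = [6, 5]
P̄ = F·P·Fᵀ + Q = [43 -2; -2 28]
S = H·P̄·Hᵀ + R = [269]
K = P̄·Hᵀ·S⁻¹ = [-82/269; -52/269]
x' − x̄ = [-2050/269, -1300/269] = K·y
y = (KᵀK)⁻¹·Kᵀ·(x' − x̄) = [25]
z = y + H·x̄ = [25] + [-22] = [3]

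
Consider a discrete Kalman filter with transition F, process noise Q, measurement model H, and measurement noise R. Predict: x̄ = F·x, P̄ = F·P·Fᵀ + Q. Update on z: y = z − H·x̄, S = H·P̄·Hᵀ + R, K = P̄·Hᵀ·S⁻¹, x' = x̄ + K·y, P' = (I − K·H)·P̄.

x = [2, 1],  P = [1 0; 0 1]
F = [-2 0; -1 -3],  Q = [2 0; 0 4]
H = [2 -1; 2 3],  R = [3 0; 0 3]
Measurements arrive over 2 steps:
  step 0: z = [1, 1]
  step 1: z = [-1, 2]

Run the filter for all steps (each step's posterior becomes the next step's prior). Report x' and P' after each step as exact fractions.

step 0: x' = [1492/5741, 87/5741], P' = [2454/5741 -942/5741; -942/5741 2046/5741]
step 1: x' = [-1566524/10749181, 7651155/10749181], P' = [4438002/10749181 -1705224/10749181; -1705224/10749181 3740676/10749181]

step 0: x̄ = F·x = [-4, -5]
step 0: P̄ = F·P·Fᵀ + Q = [6 2; 2 14]
step 0: y = z − H·x̄ = [4, 24]
step 0: S = H·P̄·Hᵀ + R = [33 -10; -10 177]
step 0: K = P̄·Hᵀ·S⁻¹ = [1950/5741 694/5741; -1310/5741 1418/5741]
step 0: x' = x̄ + K·y = [1492/5741, 87/5741]
step 0: P' = (I − K·H)·P̄ = [2454/5741 -942/5741; -942/5741 2046/5741]
step 1: x̄ = F·x = [-2984/5741, -1753/5741]
step 1: P̄ = F·P·Fᵀ + Q = [21298/5741 -744/5741; -744/5741 38180/5741]
step 1: y = z − H·x̄ = [-1526/5741, 22709/5741]
step 1: S = H·P̄·Hᵀ + R = [143571/5741 -32324/5741; -32324/5741 437107/5741]
step 1: K = P̄·Hᵀ·S⁻¹ = [3527076/10749181 1253444/10749181; -2383708/10749181 2603860/10749181]
step 1: x' = x̄ + K·y = [-1566524/10749181, 7651155/10749181]
step 1: P' = (I − K·H)·P̄ = [4438002/10749181 -1705224/10749181; -1705224/10749181 3740676/10749181]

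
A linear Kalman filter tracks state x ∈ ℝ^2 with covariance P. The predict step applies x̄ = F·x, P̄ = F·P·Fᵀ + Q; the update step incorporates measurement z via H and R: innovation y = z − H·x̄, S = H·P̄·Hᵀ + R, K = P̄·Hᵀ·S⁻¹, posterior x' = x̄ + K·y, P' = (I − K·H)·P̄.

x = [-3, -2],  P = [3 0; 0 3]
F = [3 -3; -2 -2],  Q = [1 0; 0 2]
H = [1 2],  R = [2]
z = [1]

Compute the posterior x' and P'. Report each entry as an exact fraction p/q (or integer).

x̄ = F·x = [-3, 10]
P̄ = F·P·Fᵀ + Q = [55 0; 0 26]
y = z − H·x̄ = [-16]
S = H·P̄·Hᵀ + R = [161]
K = P̄·Hᵀ·S⁻¹ = [55/161; 52/161]
x' = x̄ + K·y = [-1363/161, 778/161]
P' = (I − K·H)·P̄ = [5830/161 -2860/161; -2860/161 1482/161]

x' = [-1363/161, 778/161]
P' = [5830/161 -2860/161; -2860/161 1482/161]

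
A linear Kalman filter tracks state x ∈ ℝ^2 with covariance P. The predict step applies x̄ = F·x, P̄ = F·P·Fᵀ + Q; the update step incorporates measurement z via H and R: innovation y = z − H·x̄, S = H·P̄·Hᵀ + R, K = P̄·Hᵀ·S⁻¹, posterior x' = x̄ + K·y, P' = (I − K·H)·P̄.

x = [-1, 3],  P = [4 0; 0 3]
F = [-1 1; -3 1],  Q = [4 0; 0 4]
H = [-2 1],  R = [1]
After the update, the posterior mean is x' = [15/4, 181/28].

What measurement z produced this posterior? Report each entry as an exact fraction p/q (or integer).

x̄ = F·x = [4, 6]
P̄ = F·P·Fᵀ + Q = [11 15; 15 43]
S = H·P̄·Hᵀ + R = [28]
K = P̄·Hᵀ·S⁻¹ = [-1/4; 13/28]
x' − x̄ = [-1/4, 13/28] = K·y
y = (KᵀK)⁻¹·Kᵀ·(x' − x̄) = [1]
z = y + H·x̄ = [1] + [-2] = [-1]

z = [-1]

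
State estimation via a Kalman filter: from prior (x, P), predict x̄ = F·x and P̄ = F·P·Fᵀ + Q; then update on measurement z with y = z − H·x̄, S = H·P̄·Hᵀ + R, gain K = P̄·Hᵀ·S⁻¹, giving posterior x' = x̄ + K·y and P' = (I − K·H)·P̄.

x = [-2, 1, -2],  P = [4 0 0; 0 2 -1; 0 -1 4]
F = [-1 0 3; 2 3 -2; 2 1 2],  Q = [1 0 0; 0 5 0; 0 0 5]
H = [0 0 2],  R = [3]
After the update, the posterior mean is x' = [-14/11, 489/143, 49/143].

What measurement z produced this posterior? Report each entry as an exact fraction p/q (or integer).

z = [1]

x̄ = F·x = [-4, 3, -7]
P̄ = F·P·Fᵀ + Q = [41 -41 13; -41 67 2; 13 2 35]
S = H·P̄·Hᵀ + R = [143]
K = P̄·Hᵀ·S⁻¹ = [2/11; 4/143; 70/143]
x' − x̄ = [30/11, 60/143, 1050/143] = K·y
y = (KᵀK)⁻¹·Kᵀ·(x' − x̄) = [15]
z = y + H·x̄ = [15] + [-14] = [1]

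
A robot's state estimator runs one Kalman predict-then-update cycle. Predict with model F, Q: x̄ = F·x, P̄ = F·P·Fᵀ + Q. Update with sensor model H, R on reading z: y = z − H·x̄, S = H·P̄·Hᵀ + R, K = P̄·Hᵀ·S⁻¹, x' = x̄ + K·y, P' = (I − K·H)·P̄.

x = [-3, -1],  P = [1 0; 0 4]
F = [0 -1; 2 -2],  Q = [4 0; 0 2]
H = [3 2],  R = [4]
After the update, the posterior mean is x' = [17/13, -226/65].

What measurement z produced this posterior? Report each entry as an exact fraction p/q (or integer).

x̄ = F·x = [1, -4]
P̄ = F·P·Fᵀ + Q = [8 8; 8 22]
S = H·P̄·Hᵀ + R = [260]
K = P̄·Hᵀ·S⁻¹ = [2/13; 17/65]
x' − x̄ = [4/13, 34/65] = K·y
y = (KᵀK)⁻¹·Kᵀ·(x' − x̄) = [2]
z = y + H·x̄ = [2] + [-5] = [-3]

z = [-3]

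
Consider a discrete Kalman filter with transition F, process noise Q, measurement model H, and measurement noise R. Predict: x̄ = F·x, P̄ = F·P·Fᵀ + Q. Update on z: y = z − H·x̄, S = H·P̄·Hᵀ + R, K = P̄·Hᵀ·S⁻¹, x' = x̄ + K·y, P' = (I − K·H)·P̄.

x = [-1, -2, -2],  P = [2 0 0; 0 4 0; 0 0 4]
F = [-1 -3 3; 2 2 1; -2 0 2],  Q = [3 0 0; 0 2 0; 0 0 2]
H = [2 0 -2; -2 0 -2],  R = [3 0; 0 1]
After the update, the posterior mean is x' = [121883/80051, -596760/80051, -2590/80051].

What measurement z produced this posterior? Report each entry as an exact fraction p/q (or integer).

z = [3, -3]

x̄ = F·x = [1, -8, -2]
P̄ = F·P·Fᵀ + Q = [77 -16 28; -16 30 0; 28 0 26]
S = H·P̄·Hᵀ + R = [191 -204; -204 637]
K = P̄·Hᵀ·S⁻¹ = [19586/80051 -20118/80051; -13856/80051 -416/80051; -19484/80051 -19812/80051]
x' − x̄ = [41832/80051, 43648/80051, 157512/80051] = K·y
y = (KᵀK)⁻¹·Kᵀ·(x' − x̄) = [-3, -5]
z = y + H·x̄ = [-3, -5] + [6, 2] = [3, -3]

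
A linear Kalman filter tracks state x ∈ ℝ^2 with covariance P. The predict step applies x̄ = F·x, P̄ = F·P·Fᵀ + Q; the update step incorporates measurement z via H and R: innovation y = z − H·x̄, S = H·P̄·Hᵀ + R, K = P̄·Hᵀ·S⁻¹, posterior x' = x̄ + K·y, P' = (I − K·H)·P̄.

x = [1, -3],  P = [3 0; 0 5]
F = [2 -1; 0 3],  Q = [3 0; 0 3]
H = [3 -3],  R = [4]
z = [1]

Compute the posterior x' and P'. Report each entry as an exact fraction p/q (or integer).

x' = [125/886, -225/886]
P' = [6695/886 6555/886; 6555/886 6807/886]

x̄ = F·x = [5, -9]
P̄ = F·P·Fᵀ + Q = [20 -15; -15 48]
y = z − H·x̄ = [-41]
S = H·P̄·Hᵀ + R = [886]
K = P̄·Hᵀ·S⁻¹ = [105/886; -189/886]
x' = x̄ + K·y = [125/886, -225/886]
P' = (I − K·H)·P̄ = [6695/886 6555/886; 6555/886 6807/886]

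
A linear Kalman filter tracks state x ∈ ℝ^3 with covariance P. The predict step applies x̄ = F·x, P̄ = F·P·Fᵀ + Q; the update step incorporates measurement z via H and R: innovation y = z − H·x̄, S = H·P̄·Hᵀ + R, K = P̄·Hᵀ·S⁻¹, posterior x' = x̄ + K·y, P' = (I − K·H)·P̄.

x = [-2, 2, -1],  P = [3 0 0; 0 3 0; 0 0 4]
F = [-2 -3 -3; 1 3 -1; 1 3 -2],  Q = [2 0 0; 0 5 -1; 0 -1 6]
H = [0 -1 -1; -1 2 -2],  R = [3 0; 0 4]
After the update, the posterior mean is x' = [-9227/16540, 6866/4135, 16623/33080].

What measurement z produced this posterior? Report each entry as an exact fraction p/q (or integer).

z = [-2, 3]

x̄ = F·x = [1, 5, 6]
P̄ = F·P·Fᵀ + Q = [77 -21 -9; -21 39 37; -9 37 52]
S = H·P̄·Hᵀ + R = [168 -4; -4 197]
K = P̄·Hᵀ·S⁻¹ = [2753/16540 -2106/4135; -1859/4135 487/4135; -17617/33080 -971/8270]
x' − x̄ = [-25767/16540, -13809/4135, -181857/33080] = K·y
y = (KᵀK)⁻¹·Kᵀ·(x' − x̄) = [9, 6]
z = y + H·x̄ = [9, 6] + [-11, -3] = [-2, 3]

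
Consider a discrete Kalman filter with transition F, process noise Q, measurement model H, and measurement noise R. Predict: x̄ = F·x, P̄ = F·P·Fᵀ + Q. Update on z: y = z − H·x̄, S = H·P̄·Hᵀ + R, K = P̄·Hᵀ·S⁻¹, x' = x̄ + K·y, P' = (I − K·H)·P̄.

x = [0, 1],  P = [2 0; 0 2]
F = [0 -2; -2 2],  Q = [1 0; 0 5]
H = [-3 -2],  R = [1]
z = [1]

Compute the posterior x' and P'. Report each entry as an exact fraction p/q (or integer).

x' = [-129/70, 79/35]
P' = [509/70 -379/35; -379/35 573/35]

x̄ = F·x = [-2, 2]
P̄ = F·P·Fᵀ + Q = [9 -8; -8 21]
y = z − H·x̄ = [-1]
S = H·P̄·Hᵀ + R = [70]
K = P̄·Hᵀ·S⁻¹ = [-11/70; -9/35]
x' = x̄ + K·y = [-129/70, 79/35]
P' = (I − K·H)·P̄ = [509/70 -379/35; -379/35 573/35]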